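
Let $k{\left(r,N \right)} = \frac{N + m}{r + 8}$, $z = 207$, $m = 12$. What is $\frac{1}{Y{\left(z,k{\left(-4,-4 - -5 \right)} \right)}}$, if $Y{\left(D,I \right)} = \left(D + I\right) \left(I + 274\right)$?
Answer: $\frac{16}{932669} \approx 1.7155 \cdot 10^{-5}$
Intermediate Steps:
$k{\left(r,N \right)} = \frac{12 + N}{8 + r}$ ($k{\left(r,N \right)} = \frac{N + 12}{r + 8} = \frac{12 + N}{8 + r}$)
$Y{\left(D,I \right)} = \left(274 + I\right) \left(D + I\right)$ ($Y{\left(D,I \right)} = \left(D + I\right) \left(274 + I\right) = \left(274 + I\right) \left(D + I\right)$)
$\frac{1}{Y{\left(z,k{\left(-4,-4 - -5 \right)} \right)}} = \frac{1}{\left(\frac{12 - -1}{8 - 4}\right)^{2} + 274 \cdot 207 + 274 \frac{12 - -1}{8 - 4} + 207 \frac{12 - -1}{8 - 4}} = \frac{1}{\left(\frac{12 + \left(-4 + 5\right)}{4}\right)^{2} + 56718 + 274 \frac{12 + \left(-4 + 5\right)}{4} + 207 \frac{12 + \left(-4 + 5\right)}{4}} = \frac{1}{\left(\frac{12 + 1}{4}\right)^{2} + 56718 + 274 \frac{12 + 1}{4} + 207 \frac{12 + 1}{4}} = \frac{1}{\left(\frac{1}{4} \cdot 13\right)^{2} + 56718 + 274 \cdot \frac{1}{4} \cdot 13 + 207 \cdot \frac{1}{4} \cdot 13} = \frac{1}{\left(\frac{13}{4}\right)^{2} + 56718 + 274 \cdot \frac{13}{4} + 207 \cdot \frac{13}{4}} = \frac{1}{\frac{169}{16} + 56718 + \frac{1781}{2} + \frac{2691}{4}} = \frac{1}{\frac{932669}{16}} = \frac{16}{932669}$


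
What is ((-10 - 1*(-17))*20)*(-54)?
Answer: -7560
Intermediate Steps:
((-10 - 1*(-17))*20)*(-54) = ((-10 + 17)*20)*(-54) = (7*20)*(-54) = 140*(-54) = -7560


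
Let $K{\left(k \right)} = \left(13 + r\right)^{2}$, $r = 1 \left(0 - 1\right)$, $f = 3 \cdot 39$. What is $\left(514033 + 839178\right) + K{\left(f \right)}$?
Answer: $1353355$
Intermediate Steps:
$f = 117$
$r = -1$ ($r = 1 \left(-1\right) = -1$)
$K{\left(k \right)} = 144$ ($K{\left(k \right)} = \left(13 - 1\right)^{2} = 12^{2} = 144$)
$\left(514033 + 839178\right) + K{\left(f \right)} = \left(514033 + 839178\right) + 144 = 1353211 + 144 = 1353355$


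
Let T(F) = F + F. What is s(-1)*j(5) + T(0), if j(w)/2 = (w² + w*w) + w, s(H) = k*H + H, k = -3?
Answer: 220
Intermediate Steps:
T(F) = 2*F
s(H) = -2*H (s(H) = -3*H + H = -2*H)
j(w) = 2*w + 4*w² (j(w) = 2*((w² + w*w) + w) = 2*((w² + w²) + w) = 2*(2*w² + w) = 2*(w + 2*w²) = 2*w + 4*w²)
s(-1)*j(5) + T(0) = (-2*(-1))*(2*5*(1 + 2*5)) + 2*0 = 2*(2*5*(1 + 10)) + 0 = 2*(2*5*11) + 0 = 2*110 + 0 = 220 + 0 = 220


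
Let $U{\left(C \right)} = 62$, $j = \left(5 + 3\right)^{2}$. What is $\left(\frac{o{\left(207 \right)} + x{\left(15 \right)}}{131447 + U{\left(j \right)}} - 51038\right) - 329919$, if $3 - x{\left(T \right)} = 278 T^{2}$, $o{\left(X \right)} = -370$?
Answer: $- \frac{50099337030}{131509} \approx -3.8096 \cdot 10^{5}$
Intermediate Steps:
$j = 64$ ($j = 8^{2} = 64$)
$x{\left(T \right)} = 3 - 278 T^{2}$
$\left(\frac{o{\left(207 \right)} + x{\left(15 \right)}}{131447 + U{\left(j \right)}} - 51038\right) - 329919 = \left(\frac{-370 + \left(3 - 278 \cdot 15^{2}\right)}{131447 + 62} - 51038\right) - 329919 = \left(\frac{-370 + \left(3 - 62550\right)}{131509} - 51038\right) - 329919 = \left(\left(-370 + \left(3 - 62550\right)\right) \frac{1}{131509} - 51038\right) - 329919 = \left(\left(-370 - 62547\right) \frac{1}{131509} - 51038\right) - 329919 = \left(\left(-62917\right) \frac{1}{131509} - 51038\right) - 329919 = \left(- \frac{62917}{131509} - 51038\right) - 329919 = - \frac{6712019259}{131509} - 329919 = - \frac{50099337030}{131509}$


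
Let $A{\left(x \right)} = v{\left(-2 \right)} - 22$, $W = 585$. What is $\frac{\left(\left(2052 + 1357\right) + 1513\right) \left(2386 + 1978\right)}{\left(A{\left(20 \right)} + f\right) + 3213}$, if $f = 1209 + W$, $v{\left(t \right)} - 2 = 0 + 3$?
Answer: $\frac{10739804}{2495} \approx 4304.5$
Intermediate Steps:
$v{\left(t \right)} = 5$ ($v{\left(t \right)} = 2 + \left(0 + 3\right) = 2 + 3 = 5$)
$f = 1794$ ($f = 1209 + 585 = 1794$)
$A{\left(x \right)} = -17$ ($A{\left(x \right)} = 5 - 22 = -17$)
$\frac{\left(\left(2052 + 1357\right) + 1513\right) \left(2386 + 1978\right)}{\left(A{\left(20 \right)} + f\right) + 3213} = \frac{\left(\left(2052 + 1357\right) + 1513\right) \left(2386 + 1978\right)}{\left(-17 + 1794\right) + 3213} = \frac{\left(3409 + 1513\right) 4364}{1777 + 3213} = \frac{4922 \cdot 4364}{4990} = 21479608 \cdot \frac{1}{4990} = \frac{10739804}{2495}$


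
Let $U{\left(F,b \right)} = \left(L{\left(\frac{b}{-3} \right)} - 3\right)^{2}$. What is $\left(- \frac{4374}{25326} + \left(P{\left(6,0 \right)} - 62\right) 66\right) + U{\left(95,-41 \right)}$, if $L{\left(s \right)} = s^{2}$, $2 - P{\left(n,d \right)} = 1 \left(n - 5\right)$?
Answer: $\frac{1130100529}{37989} \approx 29748.0$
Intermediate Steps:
$P{\left(n,d \right)} = 7 - n$ ($P{\left(n,d \right)} = 2 - 1 \left(n - 5\right) = 2 - 1 \left(-5 + n\right) = 2 - \left(-5 + n\right) = 7 - n$)
$U{\left(F,b \right)} = \left(-3 + \frac{b^{2}}{9}\right)^{2}$ ($U{\left(F,b \right)} = \left(\left(\frac{b}{-3}\right)^{2} - 3\right)^{2} = \left(\left(b \left(- \frac{1}{3}\right)\right)^{2} - 3\right)^{2} = \left(\left(- \frac{b}{3}\right)^{2} - 3\right)^{2} = \left(\frac{b^{2}}{9} - 3\right)^{2} = \left(-3 + \frac{b^{2}}{9}\right)^{2}$)
$\left(- \frac{4374}{25326} + \left(P{\left(6,0 \right)} - 62\right) 66\right) + U{\left(95,-41 \right)} = \left(- \frac{4374}{25326} + \left(\left(7 - 6\right) - 62\right) 66\right) + \frac{\left(-27 + \left(-41\right)^{2}\right)^{2}}{81} = \left(\left(-4374\right) \frac{1}{25326} + \left(\left(7 - 6\right) - 62\right) 66\right) + \frac{\left(-27 + 1681\right)^{2}}{81} = \left(- \frac{81}{469} + \left(1 - 62\right) 66\right) + \frac{1654^{2}}{81} = \left(- \frac{81}{469} - 4026\right) + \frac{1}{81} \cdot 2735716 = \left(- \frac{81}{469} - 4026\right) + \frac{2735716}{81} = - \frac{1888275}{469} + \frac{2735716}{81} = \frac{1130100529}{37989}$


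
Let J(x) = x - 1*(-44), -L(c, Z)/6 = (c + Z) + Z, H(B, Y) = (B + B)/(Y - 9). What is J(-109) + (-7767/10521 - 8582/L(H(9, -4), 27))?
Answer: -92481769/2398788 ≈ -38.554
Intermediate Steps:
H(B, Y) = 2*B/(-9 + Y) (H(B, Y) = (2*B)/(-9 + Y) = 2*B/(-9 + Y))
L(c, Z) = -12*Z - 6*c (L(c, Z) = -6*((c + Z) + Z) = -6*((Z + c) + Z) = -6*(c + 2*Z) = -12*Z - 6*c)
J(x) = 44 + x (J(x) = x + 44 = 44 + x)
J(-109) + (-7767/10521 - 8582/L(H(9, -4), 27)) = (44 - 109) + (-7767/10521 - 8582/(-12*27 - 12*9/(-9 - 4))) = -65 + (-7767*1/10521 - 8582/(-324 - 12*9/(-13))) = -65 + (-863/1169 - 8582/(-324 - 12*9*(-1)/13)) = -65 + (-863/1169 - 8582/(-324 - 6*(-18/13))) = -65 + (-863/1169 - 8582/(-324 + 108/13)) = -65 + (-863/1169 - 8582/(-4104/13)) = -65 + (-863/1169 - 8582*(-13/4104)) = -65 + (-863/1169 + 55783/2052) = -65 + 63439451/2398788 = -92481769/2398788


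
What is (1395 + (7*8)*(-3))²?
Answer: 1505529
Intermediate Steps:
(1395 + (7*8)*(-3))² = (1395 + 56*(-3))² = (1395 - 168)² = 1227² = 1505529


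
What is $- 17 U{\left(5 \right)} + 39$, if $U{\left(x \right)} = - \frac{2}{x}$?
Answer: $\frac{229}{5} \approx 45.8$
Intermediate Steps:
$- 17 U{\left(5 \right)} + 39 = - 17 \left(- \frac{2}{5}\right) + 39 = - 17 \left(\left(-2\right) \frac{1}{5}\right) + 39 = \left(-17\right) \left(- \frac{2}{5}\right) + 39 = \frac{34}{5} + 39 = \frac{229}{5}$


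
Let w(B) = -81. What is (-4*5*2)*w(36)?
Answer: 3240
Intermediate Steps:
(-4*5*2)*w(36) = (-4*5*2)*(-81) = -20*2*(-81) = -40*(-81) = 3240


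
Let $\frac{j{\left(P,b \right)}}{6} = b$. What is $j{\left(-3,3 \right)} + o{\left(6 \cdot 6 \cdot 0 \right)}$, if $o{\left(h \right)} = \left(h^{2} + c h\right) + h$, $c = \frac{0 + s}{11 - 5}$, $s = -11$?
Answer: $18$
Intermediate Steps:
$c = - \frac{11}{6}$ ($c = \frac{0 - 11}{11 - 5} = - \frac{11}{6} \approx -1.8333$)
$o{\left(h \right)} = h^{2} - \frac{5 h}{6}$ ($o{\left(h \right)} = \left(h^{2} - \frac{11 h}{6}\right) + h = h^{2} - \frac{5 h}{6}$)
$j{\left(P,b \right)} = 6 b$
$j{\left(-3,3 \right)} + o{\left(6 \cdot 6 \cdot 0 \right)} = 6 \cdot 3 + \frac{6 \cdot 6 \cdot 0 \left(-5 + 6 \cdot 6 \cdot 6 \cdot 0\right)}{6} = 18 + \frac{36 \cdot 0 \left(-5 + 6 \cdot 36 \cdot 0\right)}{6} = 18 + \frac{1}{6} \cdot 0 \left(-5 + 6 \cdot 0\right) = 18 + \frac{1}{6} \cdot 0 \left(-5 + 0\right) = 18 + \frac{1}{6} \cdot 0 \left(-5\right) = 18 + 0 = 18$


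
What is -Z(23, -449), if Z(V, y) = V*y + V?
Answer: 10304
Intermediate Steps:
Z(V, y) = V + V*y
-Z(23, -449) = -23*(1 - 449) = -23*(-448) = -1*(-10304) = 10304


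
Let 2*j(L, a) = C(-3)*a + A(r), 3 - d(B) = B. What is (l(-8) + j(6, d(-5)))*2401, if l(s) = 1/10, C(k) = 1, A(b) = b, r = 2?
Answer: 122451/10 ≈ 12245.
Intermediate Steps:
d(B) = 3 - B
l(s) = ⅒ (l(s) = 1*(⅒) = ⅒)
j(L, a) = 1 + a/2 (j(L, a) = (1*a + 2)/2 = (a + 2)/2 = (2 + a)/2 = 1 + a/2)
(l(-8) + j(6, d(-5)))*2401 = (⅒ + (1 + (3 - 1*(-5))/2))*2401 = (⅒ + (1 + (3 + 5)/2))*2401 = (⅒ + (1 + (½)*8))*2401 = (⅒ + (1 + 4))*2401 = (⅒ + 5)*2401 = (51/10)*2401 = 122451/10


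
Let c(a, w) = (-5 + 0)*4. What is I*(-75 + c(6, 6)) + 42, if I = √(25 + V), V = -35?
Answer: 42 - 95*I*√10 ≈ 42.0 - 300.42*I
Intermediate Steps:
c(a, w) = -20 (c(a, w) = -5*4 = -20)
I = I*√10 (I = √(25 - 35) = √(-10) = I*√10 ≈ 3.1623*I)
I*(-75 + c(6, 6)) + 42 = (I*√10)*(-75 - 20) + 42 = (I*√10)*(-95) + 42 = -95*I*√10 + 42 = 42 - 95*I*√10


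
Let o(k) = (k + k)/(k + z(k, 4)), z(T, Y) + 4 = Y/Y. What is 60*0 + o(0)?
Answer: 0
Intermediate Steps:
z(T, Y) = -3 (z(T, Y) = -4 + Y/Y = -4 + 1 = -3)
o(k) = 2*k/(-3 + k) (o(k) = (k + k)/(k - 3) = (2*k)/(-3 + k) = 2*k/(-3 + k))
60*0 + o(0) = 60*0 + 2*0/(-3 + 0) = 0 + 2*0/(-3) = 0 + 2*0*(-⅓) = 0 + 0 = 0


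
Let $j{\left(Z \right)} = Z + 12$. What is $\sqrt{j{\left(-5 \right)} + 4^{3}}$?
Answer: $\sqrt{71} \approx 8.4261$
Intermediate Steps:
$j{\left(Z \right)} = 12 + Z$
$\sqrt{j{\left(-5 \right)} + 4^{3}} = \sqrt{\left(12 - 5\right) + 4^{3}} = \sqrt{7 + 64} = \sqrt{71}$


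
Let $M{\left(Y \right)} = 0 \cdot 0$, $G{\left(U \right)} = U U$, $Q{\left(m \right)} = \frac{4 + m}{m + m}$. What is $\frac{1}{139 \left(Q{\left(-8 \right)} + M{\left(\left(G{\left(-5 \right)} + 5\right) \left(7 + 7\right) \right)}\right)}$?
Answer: $\frac{4}{139} \approx 0.028777$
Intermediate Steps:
$Q{\left(m \right)} = \frac{4 + m}{2 m}$
$G{\left(U \right)} = U^{2}$
$M{\left(Y \right)} = 0$
$\frac{1}{139 \left(Q{\left(-8 \right)} + M{\left(\left(G{\left(-5 \right)} + 5\right) \left(7 + 7\right) \right)}\right)} = \frac{1}{139 \left(\frac{4 - 8}{2 \left(-8\right)} + 0\right)} = \frac{1}{139 \left(\frac{1}{2} \left(- \frac{1}{8}\right) \left(-4\right) + 0\right)} = \frac{1}{139 \left(\frac{1}{4} + 0\right)} = \frac{1}{139 \cdot \frac{1}{4}} = \frac{1}{\frac{139}{4}} = \frac{4}{139}$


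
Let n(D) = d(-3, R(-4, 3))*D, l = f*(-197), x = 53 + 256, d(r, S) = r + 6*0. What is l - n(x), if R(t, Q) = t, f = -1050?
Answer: 207777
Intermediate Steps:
d(r, S) = r (d(r, S) = r + 0 = r)
x = 309
l = 206850 (l = -1050*(-197) = 206850)
n(D) = -3*D
l - n(x) = 206850 - (-3)*309 = 206850 - 1*(-927) = 206850 + 927 = 207777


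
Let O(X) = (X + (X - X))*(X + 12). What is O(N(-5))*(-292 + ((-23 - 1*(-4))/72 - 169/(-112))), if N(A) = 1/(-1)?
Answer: 3223891/1008 ≈ 3198.3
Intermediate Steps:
N(A) = -1
O(X) = X*(12 + X) (O(X) = (X + 0)*(12 + X) = X*(12 + X))
O(N(-5))*(-292 + ((-23 - 1*(-4))/72 - 169/(-112))) = (-(12 - 1))*(-292 + ((-23 - 1*(-4))/72 - 169/(-112))) = (-1*11)*(-292 + ((-23 + 4)*(1/72) - 169*(-1/112))) = -11*(-292 + (-19*1/72 + 169/112)) = -11*(-292 + (-19/72 + 169/112)) = -11*(-292 + 1255/1008) = -11*(-293081/1008) = 3223891/1008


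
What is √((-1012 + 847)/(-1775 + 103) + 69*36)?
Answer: √14348154/76 ≈ 49.841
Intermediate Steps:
√((-1012 + 847)/(-1775 + 103) + 69*36) = √(-165/(-1672) + 2484) = √(-165*(-1/1672) + 2484) = √(15/152 + 2484) = √(377583/152) = √14348154/76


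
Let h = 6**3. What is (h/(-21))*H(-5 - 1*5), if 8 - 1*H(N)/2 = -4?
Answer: -1728/7 ≈ -246.86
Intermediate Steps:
h = 216
H(N) = 24 (H(N) = 16 - 2*(-4) = 16 + 8 = 24)
(h/(-21))*H(-5 - 1*5) = (216/(-21))*24 = (216*(-1/21))*24 = -72/7*24 = -1728/7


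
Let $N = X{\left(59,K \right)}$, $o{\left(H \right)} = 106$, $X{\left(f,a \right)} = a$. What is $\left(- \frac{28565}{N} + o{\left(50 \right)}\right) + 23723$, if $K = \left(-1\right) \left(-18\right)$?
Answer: $\frac{400357}{18} \approx 22242.0$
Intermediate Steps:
$K = 18$
$N = 18$
$\left(- \frac{28565}{N} + o{\left(50 \right)}\right) + 23723 = \left(- \frac{28565}{18} + 106\right) + 23723 = - \frac{26657}{18} + 23723 = \frac{400357}{18}$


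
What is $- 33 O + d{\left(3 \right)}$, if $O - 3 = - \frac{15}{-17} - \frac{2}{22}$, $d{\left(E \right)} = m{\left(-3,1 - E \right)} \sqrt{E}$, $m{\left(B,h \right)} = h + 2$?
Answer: $- \frac{2127}{17} \approx -125.12$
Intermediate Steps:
$m{\left(B,h \right)} = 2 + h$
$d{\left(E \right)} = \sqrt{E} \left(3 - E\right)$ ($d{\left(E \right)} = \left(2 - \left(-1 + E\right)\right) \sqrt{E} = \left(3 - E\right) \sqrt{E} = \sqrt{E} \left(3 - E\right)$)
$O = \frac{709}{187}$ ($O = 3 - \left(- \frac{15}{17} + \frac{1}{11}\right) = 3 - - \frac{148}{187} = 3 + \left(\frac{15}{17} - \frac{1}{11}\right) = 3 + \frac{148}{187} = \frac{709}{187} \approx 3.7914$)
$- 33 O + d{\left(3 \right)} = \left(-33\right) \frac{709}{187} + \sqrt{3} \left(3 - 3\right) = - \frac{2127}{17} + \sqrt{3} \left(3 - 3\right) = - \frac{2127}{17} + \sqrt{3} \cdot 0 = - \frac{2127}{17} + 0 = - \frac{2127}{17}$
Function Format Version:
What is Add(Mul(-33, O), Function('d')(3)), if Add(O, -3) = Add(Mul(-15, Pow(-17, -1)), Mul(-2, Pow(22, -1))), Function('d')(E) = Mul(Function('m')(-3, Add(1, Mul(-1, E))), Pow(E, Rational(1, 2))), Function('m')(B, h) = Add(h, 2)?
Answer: Rational(-2127, 17) ≈ -125.12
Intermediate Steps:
Function('m')(B, h) = Add(2, h)
Function('d')(E) = Mul(Pow(E, Rational(1, 2)), Add(3, Mul(-1, E))) (Function('d')(E) = Mul(Add(2, Add(1, Mul(-1, E))), Pow(E, Rational(1, 2))) = Mul(Add(3, Mul(-1, E)), Pow(E, Rational(1, 2))) = Mul(Pow(E, Rational(1, 2)), Add(3, Mul(-1, E))))
O = Rational(709, 187) (O = Add(3, Add(Mul(-15, Pow(-17, -1)), Mul(-2, Pow(22, -1)))) = Add(3, Add(Mul(-15, Rational(-1, 17)), Mul(-2, Rational(1, 22)))) = Add(3, Add(Rational(15, 17), Rational(-1, 11))) = Add(3, Rational(148, 187)) = Rational(709, 187) ≈ 3.7914)
Add(Mul(-33, O), Function('d')(3)) = Add(Mul(-33, Rational(709, 187)), Mul(Pow(3, Rational(1, 2)), Add(3, Mul(-1, 3)))) = Add(Rational(-2127, 17), Mul(Pow(3, Rational(1, 2)), Add(3, -3))) = Add(Rational(-2127, 17), Mul(Pow(3, Rational(1, 2)), 0)) = Add(Rational(-2127, 17), 0) = Rational(-2127, 17)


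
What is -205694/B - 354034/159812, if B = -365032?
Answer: -12045171195/7292061748 ≈ -1.6518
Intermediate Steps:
-205694/B - 354034/159812 = -205694/(-365032) - 354034/159812 = -205694*(-1/365032) - 354034*1/159812 = 102847/182516 - 177017/79906 = -12045171195/7292061748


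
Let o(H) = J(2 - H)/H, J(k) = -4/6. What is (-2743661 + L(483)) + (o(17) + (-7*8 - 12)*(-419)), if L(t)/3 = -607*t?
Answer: -183330314/51 ≈ -3.5947e+6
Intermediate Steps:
J(k) = -2/3 (J(k) = -4*1/6 = -2/3)
o(H) = -2/(3*H)
L(t) = -1821*t (L(t) = 3*(-607*t) = -1821*t)
(-2743661 + L(483)) + (o(17) + (-7*8 - 12)*(-419)) = (-2743661 - 1821*483) + (-2/3/17 + (-7*8 - 12)*(-419)) = (-2743661 - 879543) + (-2/3*1/17 + (-56 - 12)*(-419)) = -3623204 + (-2/51 - 68*(-419)) = -3623204 + (-2/51 + 28492) = -3623204 + 1453090/51 = -183330314/51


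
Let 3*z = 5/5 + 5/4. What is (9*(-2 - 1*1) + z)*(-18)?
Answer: 945/2 ≈ 472.50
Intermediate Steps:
z = ¾ (z = (5/5 + 5/4)/3 = (5*(⅕) + 5*(¼))/3 = (1 + 5/4)/3 = (⅓)*(9/4) = ¾ ≈ 0.75000)
(9*(-2 - 1*1) + z)*(-18) = (9*(-2 - 1*1) + ¾)*(-18) = (9*(-2 - 1) + ¾)*(-18) = (9*(-3) + ¾)*(-18) = (-27 + ¾)*(-18) = -105/4*(-18) = 945/2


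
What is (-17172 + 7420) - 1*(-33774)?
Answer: 24022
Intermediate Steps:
(-17172 + 7420) - 1*(-33774) = -9752 + 33774 = 24022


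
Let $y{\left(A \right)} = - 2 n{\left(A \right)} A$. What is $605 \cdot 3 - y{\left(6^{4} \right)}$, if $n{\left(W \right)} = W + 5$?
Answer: $3374007$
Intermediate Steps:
$n{\left(W \right)} = 5 + W$
$y{\left(A \right)} = A \left(-10 - 2 A\right)$ ($y{\left(A \right)} = - 2 \left(5 + A\right) A = \left(-10 - 2 A\right) A = A \left(-10 - 2 A\right)$)
$605 \cdot 3 - y{\left(6^{4} \right)} = 605 \cdot 3 - - 2 \cdot 6^{4} \left(5 + 6^{4}\right) = 1815 - \left(-2\right) 1296 \left(5 + 1296\right) = 1815 - \left(-2\right) 1296 \cdot 1301 = 1815 - -3372192 = 1815 + 3372192 = 3374007$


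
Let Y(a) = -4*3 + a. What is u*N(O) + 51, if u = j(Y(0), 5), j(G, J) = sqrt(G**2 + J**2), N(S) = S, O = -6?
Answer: -27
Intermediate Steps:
Y(a) = -12 + a
u = 13 (u = sqrt((-12 + 0)**2 + 5**2) = sqrt((-12)**2 + 25) = sqrt(144 + 25) = sqrt(169) = 13)
u*N(O) + 51 = 13*(-6) + 51 = -78 + 51 = -27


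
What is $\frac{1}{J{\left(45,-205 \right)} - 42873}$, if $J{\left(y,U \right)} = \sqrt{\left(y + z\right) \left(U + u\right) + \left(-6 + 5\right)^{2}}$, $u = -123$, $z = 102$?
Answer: $- \frac{42873}{1838142344} - \frac{i \sqrt{48215}}{1838142344} \approx -2.3324 \cdot 10^{-5} - 1.1946 \cdot 10^{-7} i$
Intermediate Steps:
$J{\left(y,U \right)} = \sqrt{1 + \left(-123 + U\right) \left(102 + y\right)}$ ($J{\left(y,U \right)} = \sqrt{\left(y + 102\right) \left(U - 123\right) + \left(-6 + 5\right)^{2}} = \sqrt{\left(102 + y\right) \left(-123 + U\right) + \left(-1\right)^{2}} = \sqrt{\left(-123 + U\right) \left(102 + y\right) + 1} = \sqrt{1 + \left(-123 + U\right) \left(102 + y\right)}$)
$\frac{1}{J{\left(45,-205 \right)} - 42873} = \frac{1}{\sqrt{-12545 - 5535 + 102 \left(-205\right) - 9225} - 42873} = \frac{1}{\sqrt{-12545 - 5535 - 20910 - 9225} - 42873} = \frac{1}{\sqrt{-48215} - 42873} = \frac{1}{i \sqrt{48215} - 42873} = \frac{1}{-42873 + i \sqrt{48215}}$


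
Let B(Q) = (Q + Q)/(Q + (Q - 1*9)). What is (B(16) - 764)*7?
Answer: -122780/23 ≈ -5338.3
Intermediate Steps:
B(Q) = 2*Q/(-9 + 2*Q) (B(Q) = (2*Q)/(Q + (Q - 9)) = (2*Q)/(Q + (-9 + Q)) = (2*Q)/(-9 + 2*Q) = 2*Q/(-9 + 2*Q))
(B(16) - 764)*7 = (2*16/(-9 + 2*16) - 764)*7 = (2*16/(-9 + 32) - 764)*7 = (2*16/23 - 764)*7 = (2*16*(1/23) - 764)*7 = (32/23 - 764)*7 = -17540/23*7 = -122780/23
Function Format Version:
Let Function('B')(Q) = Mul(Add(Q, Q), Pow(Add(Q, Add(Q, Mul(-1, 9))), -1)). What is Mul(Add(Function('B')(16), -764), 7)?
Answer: Rational(-122780, 23) ≈ -5338.3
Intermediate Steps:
Function('B')(Q) = Mul(2, Q, Pow(Add(-9, Mul(2, Q)), -1)) (Function('B')(Q) = Mul(Mul(2, Q), Pow(Add(Q, Add(Q, -9)), -1)) = Mul(Mul(2, Q), Pow(Add(Q, Add(-9, Q)), -1)) = Mul(Mul(2, Q), Pow(Add(-9, Mul(2, Q)), -1)) = Mul(2, Q, Pow(Add(-9, Mul(2, Q)), -1)))
Mul(Add(Function('B')(16), -764), 7) = Mul(Add(Mul(2, 16, Pow(Add(-9, Mul(2, 16)), -1)), -764), 7) = Mul(Add(Mul(2, 16, Pow(Add(-9, 32), -1)), -764), 7) = Mul(Add(Mul(2, 16, Pow(23, -1)), -764), 7) = Mul(Add(Mul(2, 16, Rational(1, 23)), -764), 7) = Mul(Add(Rational(32, 23), -764), 7) = Mul(Rational(-17540, 23), 7) = Rational(-122780, 23)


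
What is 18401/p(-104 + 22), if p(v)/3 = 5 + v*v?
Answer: 18401/20187 ≈ 0.91153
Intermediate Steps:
p(v) = 15 + 3*v² (p(v) = 3*(5 + v*v) = 3*(5 + v²) = 15 + 3*v²)
18401/p(-104 + 22) = 18401/(15 + 3*(-104 + 22)²) = 18401/(15 + 3*(-82)²) = 18401/(15 + 3*6724) = 18401/(15 + 20172) = 18401/20187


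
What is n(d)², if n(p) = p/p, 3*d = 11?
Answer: 1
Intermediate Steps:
d = 11/3 (d = (⅓)*11 = 11/3 ≈ 3.6667)
n(p) = 1
n(d)² = 1² = 1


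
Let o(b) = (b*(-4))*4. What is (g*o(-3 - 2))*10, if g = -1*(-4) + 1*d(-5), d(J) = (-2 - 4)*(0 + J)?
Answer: 27200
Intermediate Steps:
d(J) = -6*J
o(b) = -16*b (o(b) = -4*b*4 = -16*b)
g = 34 (g = -1*(-4) + 1*(-6*(-5)) = 4 + 1*30 = 4 + 30 = 34)
(g*o(-3 - 2))*10 = (34*(-16*(-3 - 2)))*10 = (34*(-16*(-5)))*10 = (34*80)*10 = 2720*10 = 27200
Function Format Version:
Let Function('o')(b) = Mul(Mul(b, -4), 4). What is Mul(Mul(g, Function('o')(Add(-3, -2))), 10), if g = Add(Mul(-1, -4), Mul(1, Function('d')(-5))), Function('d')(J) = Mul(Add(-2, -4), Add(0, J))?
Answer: 27200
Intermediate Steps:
Function('d')(J) = Mul(-6, J)
Function('o')(b) = Mul(-16, b) (Function('o')(b) = Mul(Mul(-4, b), 4) = Mul(-16, b))
g = 34 (g = Add(Mul(-1, -4), Mul(1, Mul(-6, -5))) = Add(4, Mul(1, 30)) = Add(4, 30) = 34)
Mul(Mul(g, Function('o')(Add(-3, -2))), 10) = Mul(Mul(34, Mul(-16, Add(-3, -2))), 10) = Mul(Mul(34, Mul(-16, -5)), 10) = Mul(Mul(34, 80), 10) = Mul(2720, 10) = 27200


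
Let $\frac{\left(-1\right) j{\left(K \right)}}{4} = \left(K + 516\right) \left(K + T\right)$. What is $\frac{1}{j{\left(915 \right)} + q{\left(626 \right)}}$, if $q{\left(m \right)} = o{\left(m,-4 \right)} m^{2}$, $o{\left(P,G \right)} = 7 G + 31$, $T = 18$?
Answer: $- \frac{1}{4164864} \approx -2.401 \cdot 10^{-7}$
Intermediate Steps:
$o{\left(P,G \right)} = 31 + 7 G$
$j{\left(K \right)} = - 4 \left(18 + K\right) \left(516 + K\right)$ ($j{\left(K \right)} = - 4 \left(K + 516\right) \left(K + 18\right) = - 4 \left(516 + K\right) \left(18 + K\right) = - 4 \left(18 + K\right) \left(516 + K\right)$)
$q{\left(m \right)} = 3 m^{2}$ ($q{\left(m \right)} = \left(31 + 7 \left(-4\right)\right) m^{2} = \left(31 - 28\right) m^{2} = 3 m^{2}$)
$\frac{1}{j{\left(915 \right)} + q{\left(626 \right)}} = \frac{1}{\left(-37152 - 1954440 - 4 \cdot 915^{2}\right) + 3 \cdot 626^{2}} = \frac{1}{\left(-37152 - 1954440 - 3348900\right) + 3 \cdot 391876} = \frac{1}{\left(-37152 - 1954440 - 3348900\right) + 1175628} = \frac{1}{-5340492 + 1175628} = \frac{1}{-4164864} = - \frac{1}{4164864}$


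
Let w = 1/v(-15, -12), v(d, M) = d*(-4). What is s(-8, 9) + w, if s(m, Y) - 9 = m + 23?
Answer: 1441/60 ≈ 24.017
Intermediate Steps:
s(m, Y) = 32 + m (s(m, Y) = 9 + (m + 23) = 9 + (23 + m) = 32 + m)
v(d, M) = -4*d
w = 1/60 (w = 1/(-4*(-15)) = 1/60 ≈ 0.016667)
s(-8, 9) + w = (32 - 8) + 1/60 = 24 + 1/60 = 1441/60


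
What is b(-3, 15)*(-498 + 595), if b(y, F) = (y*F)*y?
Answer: 13095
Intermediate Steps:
b(y, F) = F*y² (b(y, F) = (F*y)*y = F*y²)
b(-3, 15)*(-498 + 595) = (15*(-3)²)*(-498 + 595) = (15*9)*97 = 135*97 = 13095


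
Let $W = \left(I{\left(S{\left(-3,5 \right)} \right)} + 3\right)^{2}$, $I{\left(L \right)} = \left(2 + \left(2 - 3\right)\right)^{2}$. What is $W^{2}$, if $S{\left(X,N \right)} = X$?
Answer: $256$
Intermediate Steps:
$I{\left(L \right)} = 1$ ($I{\left(L \right)} = \left(2 + \left(2 - 3\right)\right)^{2} = \left(2 - 1\right)^{2} = 1^{2} = 1$)
$W = 16$ ($W = \left(1 + 3\right)^{2} = 4^{2} = 16$)
$W^{2} = 16^{2} = 256$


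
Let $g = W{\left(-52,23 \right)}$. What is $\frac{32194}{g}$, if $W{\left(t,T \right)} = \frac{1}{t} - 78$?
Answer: $- \frac{1674088}{4057} \approx -412.64$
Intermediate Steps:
$W{\left(t,T \right)} = -78 + \frac{1}{t}$
$g = - \frac{4057}{52}$ ($g = -78 + \frac{1}{-52} = -78 - \frac{1}{52} = - \frac{4057}{52} \approx -78.019$)
$\frac{32194}{g} = \frac{32194}{- \frac{4057}{52}} = 32194 \left(- \frac{52}{4057}\right) = - \frac{1674088}{4057}$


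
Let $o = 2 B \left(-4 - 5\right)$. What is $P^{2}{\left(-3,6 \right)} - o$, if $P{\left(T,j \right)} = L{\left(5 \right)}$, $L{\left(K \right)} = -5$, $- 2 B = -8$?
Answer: $97$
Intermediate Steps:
$B = 4$ ($B = \left(- \frac{1}{2}\right) \left(-8\right) = 4$)
$P{\left(T,j \right)} = -5$
$o = -72$ ($o = 2 \cdot 4 \left(-4 - 5\right) = 8 \left(-9\right) = -72$)
$P^{2}{\left(-3,6 \right)} - o = \left(-5\right)^{2} - -72 = 25 + 72 = 97$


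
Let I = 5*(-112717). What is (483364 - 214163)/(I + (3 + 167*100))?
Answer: -269201/546882 ≈ -0.49225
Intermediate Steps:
I = -563585
(483364 - 214163)/(I + (3 + 167*100)) = (483364 - 214163)/(-563585 + (3 + 167*100)) = 269201/(-563585 + (3 + 16700)) = 269201/(-563585 + 16703) = 269201/(-546882) = 269201*(-1/546882) = -269201/546882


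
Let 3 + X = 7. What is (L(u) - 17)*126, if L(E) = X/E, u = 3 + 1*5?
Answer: -2079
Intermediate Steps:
X = 4 (X = -3 + 7 = 4)
u = 8 (u = 3 + 5 = 8)
L(E) = 4/E
(L(u) - 17)*126 = (4/8 - 17)*126 = (4*(1/8) - 17)*126 = (1/2 - 17)*126 = -33/2*126 = -2079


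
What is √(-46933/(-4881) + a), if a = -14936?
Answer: I*√355608588723/4881 ≈ 122.17*I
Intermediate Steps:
√(-46933/(-4881) + a) = √(-46933/(-4881) - 14936) = √(-46933*(-1/4881) - 14936) = √(46933/4881 - 14936) = √(-72855683/4881) = I*√355608588723/4881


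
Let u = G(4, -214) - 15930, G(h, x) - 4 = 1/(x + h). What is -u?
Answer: 3344461/210 ≈ 15926.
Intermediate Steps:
G(h, x) = 4 + 1/(h + x) (G(h, x) = 4 + 1/(x + h) = 4 + 1/(h + x))
u = -3344461/210 (u = (1 + 4*4 + 4*(-214))/(4 - 214) - 15930 = (1 + 16 - 856)/(-210) - 15930 = -1/210*(-839) - 15930 = 839/210 - 15930 = -3344461/210 ≈ -15926.)
-u = -1*(-3344461/210) = 3344461/210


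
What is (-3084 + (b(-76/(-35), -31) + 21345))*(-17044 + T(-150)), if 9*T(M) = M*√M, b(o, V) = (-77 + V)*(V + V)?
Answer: -425367108 - 2079750*I*√6 ≈ -4.2537e+8 - 5.0943e+6*I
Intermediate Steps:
b(o, V) = 2*V*(-77 + V) (b(o, V) = (-77 + V)*(2*V) = 2*V*(-77 + V))
T(M) = M^(3/2)/9 (T(M) = (M*√M)/9 = M^(3/2)/9)
(-3084 + (b(-76/(-35), -31) + 21345))*(-17044 + T(-150)) = (-3084 + (2*(-31)*(-77 - 31) + 21345))*(-17044 + (-150)^(3/2)/9) = (-3084 + (2*(-31)*(-108) + 21345))*(-17044 + (-750*I*√6)/9) = (-3084 + (6696 + 21345))*(-17044 - 250*I*√6/3) = (-3084 + 28041)*(-17044 - 250*I*√6/3) = 24957*(-17044 - 250*I*√6/3) = -425367108 - 2079750*I*√6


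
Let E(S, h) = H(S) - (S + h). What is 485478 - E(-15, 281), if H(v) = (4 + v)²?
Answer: 485623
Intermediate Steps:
E(S, h) = (4 + S)² - S - h (E(S, h) = (4 + S)² - (S + h) = (4 + S)² + (-S - h) = (4 + S)² - S - h)
485478 - E(-15, 281) = 485478 - ((4 - 15)² - 1*(-15) - 1*281) = 485478 - ((-11)² + 15 - 281) = 485478 - (121 + 15 - 281) = 485478 - 1*(-145) = 485478 + 145 = 485623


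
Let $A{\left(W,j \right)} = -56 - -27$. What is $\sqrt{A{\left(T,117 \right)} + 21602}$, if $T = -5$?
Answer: $3 \sqrt{2397} \approx 146.88$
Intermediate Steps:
$A{\left(W,j \right)} = -29$ ($A{\left(W,j \right)} = -56 + 27 = -29$)
$\sqrt{A{\left(T,117 \right)} + 21602} = \sqrt{-29 + 21602} = \sqrt{21573} = 3 \sqrt{2397}$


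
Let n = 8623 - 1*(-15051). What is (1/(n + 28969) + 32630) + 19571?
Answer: 2748017244/52643 ≈ 52201.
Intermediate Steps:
n = 23674 (n = 8623 + 15051 = 23674)
(1/(n + 28969) + 32630) + 19571 = (1/(23674 + 28969) + 32630) + 19571 = (1/52643 + 32630) + 19571 = 1717741091/52643 + 19571 = 2748017244/52643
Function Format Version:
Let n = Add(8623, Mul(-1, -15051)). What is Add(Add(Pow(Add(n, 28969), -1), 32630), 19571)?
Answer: Rational(2748017244, 52643) ≈ 52201.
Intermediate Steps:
n = 23674 (n = Add(8623, 15051) = 23674)
Add(Add(Pow(Add(n, 28969), -1), 32630), 19571) = Add(Add(Pow(Add(23674, 28969), -1), 32630), 19571) = Add(Add(Pow(52643, -1), 32630), 19571) = Add(Add(Rational(1, 52643), 32630), 19571) = Add(Rational(1717741091, 52643), 19571) = Rational(2748017244, 52643)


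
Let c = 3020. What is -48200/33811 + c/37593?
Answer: -1709873380/1271056923 ≈ -1.3452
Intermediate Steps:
-48200/33811 + c/37593 = -48200/33811 + 3020/37593 = -1709873380/1271056923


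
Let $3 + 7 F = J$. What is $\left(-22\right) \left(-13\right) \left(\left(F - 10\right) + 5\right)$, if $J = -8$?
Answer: $- \frac{13156}{7} \approx -1879.4$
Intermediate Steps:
$F = - \frac{11}{7}$ ($F = - \frac{3}{7} + \frac{1}{7} \left(-8\right) = - \frac{3}{7} - \frac{8}{7} = - \frac{11}{7} \approx -1.5714$)
$\left(-22\right) \left(-13\right) \left(\left(F - 10\right) + 5\right) = \left(-22\right) \left(-13\right) \left(\left(- \frac{11}{7} - 10\right) + 5\right) = 286 \left(- \frac{81}{7} + 5\right) = 286 \left(- \frac{46}{7}\right) = - \frac{13156}{7}$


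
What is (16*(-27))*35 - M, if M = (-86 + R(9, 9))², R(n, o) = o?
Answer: -21049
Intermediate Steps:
M = 5929 (M = (-86 + 9)² = (-77)² = 5929)
(16*(-27))*35 - M = (16*(-27))*35 - 1*5929 = -432*35 - 5929 = -15120 - 5929 = -21049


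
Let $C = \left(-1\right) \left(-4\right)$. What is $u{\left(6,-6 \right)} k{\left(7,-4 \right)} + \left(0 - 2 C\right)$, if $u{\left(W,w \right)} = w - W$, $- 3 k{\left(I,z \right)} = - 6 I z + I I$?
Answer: $860$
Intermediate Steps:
$k{\left(I,z \right)} = - \frac{I^{2}}{3} + 2 I z$ ($k{\left(I,z \right)} = - \frac{- 6 I z + I I}{3} = - \frac{- 6 I z + I^{2}}{3} = - \frac{I^{2} - 6 I z}{3} = - \frac{I^{2}}{3} + 2 I z$)
$C = 4$
$u{\left(6,-6 \right)} k{\left(7,-4 \right)} + \left(0 - 2 C\right) = \left(-6 - 6\right) \frac{1}{3} \cdot 7 \left(\left(-1\right) 7 + 6 \left(-4\right)\right) + \left(0 - 8\right) = \left(-6 - 6\right) \frac{1}{3} \cdot 7 \left(-7 - 24\right) + \left(0 - 8\right) = - 12 \cdot \frac{1}{3} \cdot 7 \left(-31\right) - 8 = \left(-12\right) \left(- \frac{217}{3}\right) - 8 = 868 - 8 = 860$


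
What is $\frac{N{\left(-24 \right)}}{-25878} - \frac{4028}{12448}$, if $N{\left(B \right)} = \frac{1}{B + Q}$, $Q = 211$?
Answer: $- \frac{2436531707}{7529773416} \approx -0.32359$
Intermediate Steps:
$N{\left(B \right)} = \frac{1}{211 + B}$ ($N{\left(B \right)} = \frac{1}{B + 211} = \frac{1}{211 + B}$)
$\frac{N{\left(-24 \right)}}{-25878} - \frac{4028}{12448} = \frac{1}{\left(211 - 24\right) \left(-25878\right)} - \frac{4028}{12448} = \frac{1}{187} \left(- \frac{1}{25878}\right) - \frac{1007}{3112} = - \frac{1}{4839186} - \frac{1007}{3112} = - \frac{2436531707}{7529773416}$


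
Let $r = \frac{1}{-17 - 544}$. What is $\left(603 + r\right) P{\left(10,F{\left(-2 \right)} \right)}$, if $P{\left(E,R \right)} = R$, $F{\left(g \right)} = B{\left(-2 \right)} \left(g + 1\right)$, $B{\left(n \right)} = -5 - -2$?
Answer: $\frac{338282}{187} \approx 1809.0$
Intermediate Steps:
$B{\left(n \right)} = -3$ ($B{\left(n \right)} = -5 + 2 = -3$)
$F{\left(g \right)} = -3 - 3 g$ ($F{\left(g \right)} = - 3 \left(g + 1\right) = - 3 \left(1 + g\right) = -3 - 3 g$)
$r = - \frac{1}{561}$ ($r = \frac{1}{-561} = - \frac{1}{561} \approx -0.0017825$)
$\left(603 + r\right) P{\left(10,F{\left(-2 \right)} \right)} = \left(603 - \frac{1}{561}\right) \left(-3 - -6\right) = \frac{338282 \left(-3 + 6\right)}{561} = \frac{338282}{561} \cdot 3 = \frac{338282}{187}$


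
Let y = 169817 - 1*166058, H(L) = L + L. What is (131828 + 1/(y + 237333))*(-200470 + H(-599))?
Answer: -1602387184815809/60273 ≈ -2.6585e+10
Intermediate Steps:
H(L) = 2*L
y = 3759 (y = 169817 - 166058 = 3759)
(131828 + 1/(y + 237333))*(-200470 + H(-599)) = (131828 + 1/(3759 + 237333))*(-200470 + 2*(-599)) = (131828 + 1/241092)*(-200470 - 1198) = (131828 + 1/241092)*(-201668) = (31782676177/241092)*(-201668) = -1602387184815809/60273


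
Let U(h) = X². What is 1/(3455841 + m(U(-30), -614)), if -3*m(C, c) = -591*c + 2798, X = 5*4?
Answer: 3/10001851 ≈ 2.9994e-7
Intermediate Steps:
X = 20
U(h) = 400 (U(h) = 20² = 400)
m(C, c) = -2798/3 + 197*c (m(C, c) = -(-591*c + 2798)/3 = -(2798 - 591*c)/3 = -2798/3 + 197*c)
1/(3455841 + m(U(-30), -614)) = 1/(3455841 + (-2798/3 + 197*(-614))) = 1/(3455841 + (-2798/3 - 120958)) = 1/(3455841 - 365672/3) = 1/(10001851/3) = 3/10001851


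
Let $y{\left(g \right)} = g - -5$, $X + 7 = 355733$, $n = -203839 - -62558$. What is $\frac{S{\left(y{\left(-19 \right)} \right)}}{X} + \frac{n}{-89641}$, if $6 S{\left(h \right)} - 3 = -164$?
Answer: $\frac{43075645405}{27332258028} \approx 1.576$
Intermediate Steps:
$n = -141281$ ($n = -203839 + 62558 = -141281$)
$X = 355726$ ($X = -7 + 355733 = 355726$)
$y{\left(g \right)} = 5 + g$ ($y{\left(g \right)} = g + 5 = 5 + g$)
$S{\left(h \right)} = - \frac{161}{6}$ ($S{\left(h \right)} = \frac{1}{2} + \frac{1}{6} \left(-164\right) = \frac{1}{2} - \frac{82}{3} = - \frac{161}{6}$)
$\frac{S{\left(y{\left(-19 \right)} \right)}}{X} + \frac{n}{-89641} = - \frac{161}{6 \cdot 355726} - \frac{141281}{-89641} = \left(- \frac{161}{6}\right) \frac{1}{355726} - - \frac{141281}{89641} = - \frac{23}{304908} + \frac{141281}{89641} = \frac{43075645405}{27332258028}$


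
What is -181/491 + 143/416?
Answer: -391/15712 ≈ -0.024885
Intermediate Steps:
-181/491 + 143/416 = -181*1/491 + 143*(1/416) = -181/491 + 11/32 = -391/15712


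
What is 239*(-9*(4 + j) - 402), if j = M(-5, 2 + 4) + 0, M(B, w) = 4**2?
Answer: -139098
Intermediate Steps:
M(B, w) = 16
j = 16 (j = 16 + 0 = 16)
239*(-9*(4 + j) - 402) = 239*(-9*(4 + 16) - 402) = 239*(-9*20 - 402) = 239*(-180 - 402) = 239*(-582) = -139098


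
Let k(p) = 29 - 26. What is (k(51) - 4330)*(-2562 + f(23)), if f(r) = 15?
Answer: 11020869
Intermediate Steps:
k(p) = 3
(k(51) - 4330)*(-2562 + f(23)) = (3 - 4330)*(-2562 + 15) = -4327*(-2547) = 11020869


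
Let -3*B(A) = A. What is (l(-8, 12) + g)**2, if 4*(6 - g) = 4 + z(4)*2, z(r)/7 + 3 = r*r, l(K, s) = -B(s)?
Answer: 5329/4 ≈ 1332.3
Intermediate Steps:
B(A) = -A/3
l(K, s) = s/3 (l(K, s) = -(-1)*s/3 = s/3)
z(r) = -21 + 7*r**2 (z(r) = -21 + 7*(r*r) = -21 + 7*r**2)
g = -81/2 (g = 6 - (4 + (-21 + 7*4**2)*2)/4 = 6 - (4 + (-21 + 7*16)*2)/4 = 6 - (4 + (-21 + 112)*2)/4 = 6 - (4 + 91*2)/4 = 6 - (4 + 182)/4 = 6 - 1/4*186 = 6 - 93/2 = -81/2 ≈ -40.500)
(l(-8, 12) + g)**2 = ((1/3)*12 - 81/2)**2 = (4 - 81/2)**2 = (-73/2)**2 = 5329/4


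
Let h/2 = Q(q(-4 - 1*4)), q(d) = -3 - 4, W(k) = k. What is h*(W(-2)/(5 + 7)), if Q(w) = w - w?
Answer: 0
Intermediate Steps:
q(d) = -7
Q(w) = 0
h = 0 (h = 2*0 = 0)
h*(W(-2)/(5 + 7)) = 0*(-2/(5 + 7)) = 0*(-2/12) = 0*(-2*1/12) = 0*(-⅙) = 0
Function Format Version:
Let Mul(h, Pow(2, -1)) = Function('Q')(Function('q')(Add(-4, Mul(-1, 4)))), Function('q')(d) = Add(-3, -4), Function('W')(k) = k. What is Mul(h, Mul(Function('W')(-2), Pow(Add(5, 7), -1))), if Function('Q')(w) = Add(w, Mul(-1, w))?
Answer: 0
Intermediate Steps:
Function('q')(d) = -7
Function('Q')(w) = 0
h = 0 (h = Mul(2, 0) = 0)
Mul(h, Mul(Function('W')(-2), Pow(Add(5, 7), -1))) = Mul(0, Mul(-2, Pow(Add(5, 7), -1))) = Mul(0, Mul(-2, Pow(12, -1))) = Mul(0, Mul(-2, Rational(1, 12))) = Mul(0, Rational(-1, 6)) = 0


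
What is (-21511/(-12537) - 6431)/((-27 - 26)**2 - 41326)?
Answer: 33184/198801 ≈ 0.16692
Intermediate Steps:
(-21511/(-12537) - 6431)/((-27 - 26)**2 - 41326) = (-21511*(-1/12537) - 6431)/((-53)**2 - 41326) = (3073/1791 - 6431)/(2809 - 41326) = -11514848/1791/(-38517) = -11514848/1791*(-1/38517) = 33184/198801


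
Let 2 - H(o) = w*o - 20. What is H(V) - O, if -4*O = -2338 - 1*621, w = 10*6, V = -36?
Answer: 5769/4 ≈ 1442.3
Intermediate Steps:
w = 60
O = 2959/4 (O = -(-2338 - 1*621)/4 = -(-2338 - 621)/4 = -¼*(-2959) = 2959/4 ≈ 739.75)
H(o) = 22 - 60*o (H(o) = 2 - (60*o - 20) = 2 - (-20 + 60*o) = 2 + (20 - 60*o) = 22 - 60*o)
H(V) - O = (22 - 60*(-36)) - 1*2959/4 = (22 + 2160) - 2959/4 = 2182 - 2959/4 = 5769/4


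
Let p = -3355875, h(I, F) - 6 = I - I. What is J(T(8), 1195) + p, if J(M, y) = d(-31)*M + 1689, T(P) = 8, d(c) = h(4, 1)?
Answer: -3354138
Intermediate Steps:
h(I, F) = 6 (h(I, F) = 6 + (I - I) = 6 + 0 = 6)
d(c) = 6
J(M, y) = 1689 + 6*M (J(M, y) = 6*M + 1689 = 1689 + 6*M)
J(T(8), 1195) + p = (1689 + 6*8) - 3355875 = (1689 + 48) - 3355875 = 1737 - 3355875 = -3354138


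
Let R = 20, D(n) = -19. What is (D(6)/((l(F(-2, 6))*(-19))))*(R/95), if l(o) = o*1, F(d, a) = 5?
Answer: 4/95 ≈ 0.042105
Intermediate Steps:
l(o) = o
(D(6)/((l(F(-2, 6))*(-19))))*(R/95) = (-19/(5*(-19)))*(20/95) = (-19/(-95))*(20*(1/95)) = -19*(-1/95)*(4/19) = (⅕)*(4/19) = 4/95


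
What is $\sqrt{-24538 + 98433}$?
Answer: $\sqrt{73895} \approx 271.84$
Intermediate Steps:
$\sqrt{-24538 + 98433} = \sqrt{73895}$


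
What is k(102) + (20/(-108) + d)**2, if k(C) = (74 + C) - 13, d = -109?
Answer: 8809531/729 ≈ 12084.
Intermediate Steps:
k(C) = 61 + C
k(102) + (20/(-108) + d)**2 = (61 + 102) + (20/(-108) - 109)**2 = 163 + (20*(-1/108) - 109)**2 = 163 + (-5/27 - 109)**2 = 163 + (-2948/27)**2 = 163 + 8690704/729 = 8809531/729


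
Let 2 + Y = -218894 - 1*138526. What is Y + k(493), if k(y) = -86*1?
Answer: -357508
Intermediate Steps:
Y = -357422 (Y = -2 + (-218894 - 1*138526) = -2 + (-218894 - 138526) = -2 - 357420 = -357422)
k(y) = -86
Y + k(493) = -357422 - 86 = -357508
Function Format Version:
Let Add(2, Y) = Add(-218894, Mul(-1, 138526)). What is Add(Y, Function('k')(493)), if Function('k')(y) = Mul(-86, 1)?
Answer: -357508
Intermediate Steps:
Y = -357422 (Y = Add(-2, Add(-218894, Mul(-1, 138526))) = Add(-2, Add(-218894, -138526)) = Add(-2, -357420) = -357422)
Function('k')(y) = -86
Add(Y, Function('k')(493)) = Add(-357422, -86) = -357508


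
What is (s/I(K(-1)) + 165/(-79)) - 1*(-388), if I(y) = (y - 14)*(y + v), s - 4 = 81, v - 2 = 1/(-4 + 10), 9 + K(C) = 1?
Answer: 2351528/6083 ≈ 386.57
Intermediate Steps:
K(C) = -8 (K(C) = -9 + 1 = -8)
v = 13/6 (v = 2 + 1/(-4 + 10) = 2 + 1/6 = 2 + ⅙ = 13/6 ≈ 2.1667)
s = 85 (s = 4 + 81 = 85)
I(y) = (-14 + y)*(13/6 + y) (I(y) = (y - 14)*(y + 13/6) = (-14 + y)*(13/6 + y))
(s/I(K(-1)) + 165/(-79)) - 1*(-388) = (85/(-91/3 + (-8)² - 71/6*(-8)) + 165/(-79)) - 1*(-388) = (85/(-91/3 + 64 + 284/3) + 165*(-1/79)) + 388 = (85/(385/3) - 165/79) + 388 = (85*(3/385) - 165/79) + 388 = (51/77 - 165/79) + 388 = -8676/6083 + 388 = 2351528/6083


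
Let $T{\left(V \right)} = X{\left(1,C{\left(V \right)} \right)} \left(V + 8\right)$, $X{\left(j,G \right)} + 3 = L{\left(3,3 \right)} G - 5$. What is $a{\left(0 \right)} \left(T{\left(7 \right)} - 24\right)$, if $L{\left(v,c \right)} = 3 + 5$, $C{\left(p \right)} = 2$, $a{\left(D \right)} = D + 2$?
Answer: $192$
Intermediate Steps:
$a{\left(D \right)} = 2 + D$
$L{\left(v,c \right)} = 8$
$X{\left(j,G \right)} = -8 + 8 G$ ($X{\left(j,G \right)} = -3 + \left(8 G - 5\right) = -3 + \left(-5 + 8 G\right) = -8 + 8 G$)
$T{\left(V \right)} = 64 + 8 V$ ($T{\left(V \right)} = \left(-8 + 8 \cdot 2\right) \left(V + 8\right) = \left(-8 + 16\right) \left(8 + V\right) = 8 \left(8 + V\right) = 64 + 8 V$)
$a{\left(0 \right)} \left(T{\left(7 \right)} - 24\right) = \left(2 + 0\right) \left(\left(64 + 8 \cdot 7\right) - 24\right) = 2 \left(\left(64 + 56\right) - 24\right) = 2 \left(120 - 24\right) = 2 \cdot 96 = 192$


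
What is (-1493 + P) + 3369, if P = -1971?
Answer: -95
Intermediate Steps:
(-1493 + P) + 3369 = (-1493 - 1971) + 3369 = -3464 + 3369 = -95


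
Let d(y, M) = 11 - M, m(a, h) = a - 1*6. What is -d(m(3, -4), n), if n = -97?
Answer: -108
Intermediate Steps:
m(a, h) = -6 + a (m(a, h) = a - 6 = -6 + a)
-d(m(3, -4), n) = -(11 - 1*(-97)) = -(11 + 97) = -1*108 = -108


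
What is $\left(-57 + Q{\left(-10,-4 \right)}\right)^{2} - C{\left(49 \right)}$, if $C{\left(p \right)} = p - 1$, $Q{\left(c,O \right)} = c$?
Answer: $4441$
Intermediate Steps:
$C{\left(p \right)} = -1 + p$
$\left(-57 + Q{\left(-10,-4 \right)}\right)^{2} - C{\left(49 \right)} = \left(-57 - 10\right)^{2} - \left(-1 + 49\right) = \left(-67\right)^{2} - 48 = 4489 - 48 = 4441$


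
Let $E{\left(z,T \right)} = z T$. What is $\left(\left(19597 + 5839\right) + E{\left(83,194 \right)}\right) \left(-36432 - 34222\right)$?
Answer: $-2934825852$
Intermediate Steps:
$E{\left(z,T \right)} = T z$
$\left(\left(19597 + 5839\right) + E{\left(83,194 \right)}\right) \left(-36432 - 34222\right) = \left(\left(19597 + 5839\right) + 194 \cdot 83\right) \left(-36432 - 34222\right) = \left(25436 + 16102\right) \left(-70654\right) = 41538 \left(-70654\right) = -2934825852$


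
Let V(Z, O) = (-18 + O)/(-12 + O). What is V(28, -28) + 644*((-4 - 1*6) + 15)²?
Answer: 322023/20 ≈ 16101.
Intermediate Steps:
V(Z, O) = (-18 + O)/(-12 + O)
V(28, -28) + 644*((-4 - 1*6) + 15)² = (-18 - 28)/(-12 - 28) + 644*((-4 - 1*6) + 15)² = -46/(-40) + 644*((-4 - 6) + 15)² = -1/40*(-46) + 644*(-10 + 15)² = 23/20 + 644*5² = 23/20 + 644*25 = 23/20 + 16100 = 322023/20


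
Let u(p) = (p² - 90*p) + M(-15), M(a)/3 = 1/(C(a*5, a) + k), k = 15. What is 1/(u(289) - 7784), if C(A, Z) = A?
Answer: 20/994539 ≈ 2.0110e-5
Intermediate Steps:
M(a) = 3/(15 + 5*a) (M(a) = 3/(a*5 + 15) = 3/(5*a + 15) = 3/(15 + 5*a))
u(p) = -1/20 + p² - 90*p (u(p) = (p² - 90*p) + 3/(5*(3 - 15)) = (p² - 90*p) + (⅗)/(-12) = (p² - 90*p) + (⅗)*(-1/12) = (p² - 90*p) - 1/20 = -1/20 + p² - 90*p)
1/(u(289) - 7784) = 1/((-1/20 + 289² - 90*289) - 7784) = 1/((-1/20 + 83521 - 26010) - 7784) = 1/(1150219/20 - 7784) = 1/(994539/20) = 20/994539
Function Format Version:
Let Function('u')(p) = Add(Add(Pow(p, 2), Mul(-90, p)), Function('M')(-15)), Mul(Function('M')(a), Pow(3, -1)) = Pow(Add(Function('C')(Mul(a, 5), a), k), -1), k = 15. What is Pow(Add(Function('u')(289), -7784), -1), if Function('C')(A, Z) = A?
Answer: Rational(20, 994539) ≈ 2.0110e-5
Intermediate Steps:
Function('M')(a) = Mul(3, Pow(Add(15, Mul(5, a)), -1)) (Function('M')(a) = Mul(3, Pow(Add(Mul(a, 5), 15), -1)) = Mul(3, Pow(Add(Mul(5, a), 15), -1)) = Mul(3, Pow(Add(15, Mul(5, a)), -1)))
Function('u')(p) = Add(Rational(-1, 20), Pow(p, 2), Mul(-90, p)) (Function('u')(p) = Add(Add(Pow(p, 2), Mul(-90, p)), Mul(Rational(3, 5), Pow(Add(3, -15), -1))) = Add(Add(Pow(p, 2), Mul(-90, p)), Mul(Rational(3, 5), Pow(-12, -1))) = Add(Add(Pow(p, 2), Mul(-90, p)), Mul(Rational(3, 5), Rational(-1, 12))) = Add(Add(Pow(p, 2), Mul(-90, p)), Rational(-1, 20)) = Add(Rational(-1, 20), Pow(p, 2), Mul(-90, p)))
Pow(Add(Function('u')(289), -7784), -1) = Pow(Add(Add(Rational(-1, 20), Pow(289, 2), Mul(-90, 289)), -7784), -1) = Pow(Add(Add(Rational(-1, 20), 83521, -26010), -7784), -1) = Pow(Add(Rational(1150219, 20), -7784), -1) = Pow(Rational(994539, 20), -1) = Rational(20, 994539)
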